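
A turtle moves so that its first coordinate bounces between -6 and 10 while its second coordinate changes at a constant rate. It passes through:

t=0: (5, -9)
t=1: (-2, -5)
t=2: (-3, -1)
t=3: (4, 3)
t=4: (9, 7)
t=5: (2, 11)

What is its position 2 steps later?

The first coordinate travels 7 per step and bounces off the walls at -6 and 10.
  step 6: 2 → -5
  step 7: -5 → 0
The second coordinate changes by +4 each step: at step 7 it is 19.

(0, 19)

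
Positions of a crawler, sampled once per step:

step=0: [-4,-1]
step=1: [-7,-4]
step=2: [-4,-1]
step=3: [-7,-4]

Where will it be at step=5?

Consecutive displacements [-3,-3], [+3,+3], [-3,-3] scale by a factor of -1 each step.
step 4: [-7,-4] + [+3,+3] → [-4,-1]
step 5: [-4,-1] + [-3,-3] → [-7,-4]

[-7,-4]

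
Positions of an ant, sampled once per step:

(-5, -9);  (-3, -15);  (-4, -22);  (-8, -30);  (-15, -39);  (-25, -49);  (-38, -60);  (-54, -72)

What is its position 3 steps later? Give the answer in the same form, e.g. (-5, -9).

(-120, -114)

Successive displacements: (+2, -6), (-1, -7), (-4, -8), (-7, -9), (-10, -10), (-13, -11), (-16, -12) — each changes by (-3, -1).
step 8: (-54, -72) + (-19, -13) → (-73, -85)
step 9: (-73, -85) + (-22, -14) → (-95, -99)
step 10: (-95, -99) + (-25, -15) → (-120, -114)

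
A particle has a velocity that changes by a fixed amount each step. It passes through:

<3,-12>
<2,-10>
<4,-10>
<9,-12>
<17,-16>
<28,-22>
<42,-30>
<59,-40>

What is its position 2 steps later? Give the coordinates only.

Successive displacements: <-1,+2>, <+2,+0>, <+5,-2>, <+8,-4>, <+11,-6>, <+14,-8>, <+17,-10> — each changes by <+3,-2>.
step 8: <59,-40> + <+20,-12> → <79,-52>
step 9: <79,-52> + <+23,-14> → <102,-66>

<102,-66>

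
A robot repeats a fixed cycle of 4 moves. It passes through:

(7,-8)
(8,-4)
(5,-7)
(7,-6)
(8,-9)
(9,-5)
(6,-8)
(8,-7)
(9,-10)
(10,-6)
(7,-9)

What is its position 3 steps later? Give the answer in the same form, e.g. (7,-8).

The moves between consecutive positions are (+1,+4), (-3,-3), (+2,+1), (+1,-3), (+1,+4), (-3,-3), (+2,+1), (+1,-3), (+1,+4), (-3,-3); they repeat the 4-cycle [(+1,+4), (-3,-3), (+2,+1), (+1,-3)].
step 11: apply (+2,+1) → (9,-8)
step 12: apply (+1,-3) → (10,-11)
step 13: apply (+1,+4) → (11,-7)

(11,-7)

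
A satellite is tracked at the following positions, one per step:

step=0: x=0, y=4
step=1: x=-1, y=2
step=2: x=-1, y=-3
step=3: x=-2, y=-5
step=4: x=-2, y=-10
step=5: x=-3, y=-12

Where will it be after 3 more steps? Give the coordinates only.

x=-4, y=-24

Differencing gives (-1,-2), (+0,-5), (-1,-2), (+0,-5), (-1,-2). This is the pattern (-1,-2), (+0,-5) repeated.
step 6: apply (+0,-5) → x=-3, y=-17
step 7: apply (-1,-2) → x=-4, y=-19
step 8: apply (+0,-5) → x=-4, y=-24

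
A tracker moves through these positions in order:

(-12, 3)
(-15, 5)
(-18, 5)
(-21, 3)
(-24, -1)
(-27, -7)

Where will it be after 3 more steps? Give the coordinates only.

First differences are (-3, +2), (-3, +0), (-3, -2), (-3, -4), (-3, -6); their common second difference is (+0, -2) (constant acceleration).
step 6: (-27, -7) + (-3, -8) → (-30, -15)
step 7: (-30, -15) + (-3, -10) → (-33, -25)
step 8: (-33, -25) + (-3, -12) → (-36, -37)

(-36, -37)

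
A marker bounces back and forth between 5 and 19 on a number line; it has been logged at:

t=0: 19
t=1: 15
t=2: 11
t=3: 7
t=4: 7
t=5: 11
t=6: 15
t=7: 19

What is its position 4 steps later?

7

The value reflects between 5 and 19, moving 4 per step.
  step 8: 19 → 15
  step 9: 15 → 11
  step 10: 11 → 7
  step 11: 7 → 7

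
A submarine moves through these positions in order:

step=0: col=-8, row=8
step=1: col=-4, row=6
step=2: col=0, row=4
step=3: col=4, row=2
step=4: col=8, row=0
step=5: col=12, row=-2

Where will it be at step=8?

col=24, row=-8

Constant displacement of (+4,-2) per step.
step 6: col=12, row=-2 + (+4,-2) → col=16, row=-4
step 7: col=16, row=-4 + (+4,-2) → col=20, row=-6
step 8: col=20, row=-6 + (+4,-2) → col=24, row=-8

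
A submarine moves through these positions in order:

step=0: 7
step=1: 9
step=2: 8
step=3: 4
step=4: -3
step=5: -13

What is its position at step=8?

First differences are +2, -1, -4, -7, -10; their common second difference is -3 (constant acceleration).
step 6: -13 − 13 → -26
step 7: -26 − 16 → -42
step 8: -42 − 19 → -61

-61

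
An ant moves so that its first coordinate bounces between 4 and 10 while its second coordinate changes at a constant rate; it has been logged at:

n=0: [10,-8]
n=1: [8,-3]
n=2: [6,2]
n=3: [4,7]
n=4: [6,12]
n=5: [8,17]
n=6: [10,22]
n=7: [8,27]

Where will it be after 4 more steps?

[8,47]

The first coordinate travels 2 per step and bounces off the walls at 4 and 10.
  step 8: 8 → 6
  step 9: 6 → 4
  step 10: 4 → 6
  step 11: 6 → 8
The second coordinate changes by +5 each step: at step 11 it is 47.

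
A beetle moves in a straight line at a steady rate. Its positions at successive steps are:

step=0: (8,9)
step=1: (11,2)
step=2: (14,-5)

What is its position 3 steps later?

The position changes by (+3,-7) every step.
step 3: (14,-5) + (+3,-7) → (17,-12)
step 4: (17,-12) + (+3,-7) → (20,-19)
step 5: (20,-19) + (+3,-7) → (23,-26)

(23,-26)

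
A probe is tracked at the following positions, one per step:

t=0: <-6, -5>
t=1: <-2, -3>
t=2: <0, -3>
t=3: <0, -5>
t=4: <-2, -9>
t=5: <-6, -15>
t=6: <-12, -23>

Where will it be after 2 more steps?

Taking differences between consecutive positions: <+4, +2>, <+2, +0>, <+0, -2>, <-2, -4>, <-4, -6>, <-6, -8>. These grow by <-2, -2> each step.
step 7: <-12, -23> + <-8, -10> → <-20, -33>
step 8: <-20, -33> + <-10, -12> → <-30, -45>

<-30, -45>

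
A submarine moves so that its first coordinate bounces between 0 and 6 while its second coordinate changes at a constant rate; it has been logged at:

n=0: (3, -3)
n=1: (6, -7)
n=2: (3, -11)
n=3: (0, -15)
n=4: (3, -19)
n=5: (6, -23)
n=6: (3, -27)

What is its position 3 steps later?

The first coordinate travels 3 per step and bounces off the walls at 0 and 6.
  step 7: 3 → 0
  step 8: 0 → 3
  step 9: 3 → 6
The second coordinate changes by -4 each step: at step 9 it is -39.

(6, -39)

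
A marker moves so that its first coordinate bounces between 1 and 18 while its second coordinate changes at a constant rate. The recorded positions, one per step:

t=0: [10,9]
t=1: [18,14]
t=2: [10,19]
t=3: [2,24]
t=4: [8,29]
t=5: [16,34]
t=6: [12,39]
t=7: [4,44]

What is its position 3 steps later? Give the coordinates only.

The first coordinate travels 8 per step and bounces off the walls at 1 and 18.
  step 8: 4 → 6
  step 9: 6 → 14
  step 10: 14 → 14
The second coordinate changes by +5 each step: at step 10 it is 59.

[14,59]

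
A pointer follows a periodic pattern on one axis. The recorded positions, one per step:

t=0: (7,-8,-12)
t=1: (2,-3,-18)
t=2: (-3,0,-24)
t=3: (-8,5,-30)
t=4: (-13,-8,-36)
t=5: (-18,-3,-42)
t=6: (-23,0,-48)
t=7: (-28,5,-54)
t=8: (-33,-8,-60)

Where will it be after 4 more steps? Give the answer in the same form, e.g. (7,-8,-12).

First: linear, -5 per step → -53 at step 12.
Second: cycles through -8, -3, 0, 5 every 4 steps. Step 12 lands at position 0 of the cycle → -8.
Third: linear, -6 per step → -84 at step 12.

(-53,-8,-84)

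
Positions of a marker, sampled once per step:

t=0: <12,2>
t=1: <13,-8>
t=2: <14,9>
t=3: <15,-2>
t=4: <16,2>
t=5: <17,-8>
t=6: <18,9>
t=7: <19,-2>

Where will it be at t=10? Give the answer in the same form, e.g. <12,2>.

First: linear, +1 per step → 22 at step 10.
Second: cycles through 2, -8, 9, -2 every 4 steps. Step 10 lands at position 2 of the cycle → 9.

<22,9>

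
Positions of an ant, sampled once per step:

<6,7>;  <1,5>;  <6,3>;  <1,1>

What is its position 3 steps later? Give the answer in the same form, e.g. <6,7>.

First: cycles through 6, 1 every 2 steps. Step 6 lands at position 0 of the cycle → 6.
Second: linear, -2 per step → -5 at step 6.

<6,-5>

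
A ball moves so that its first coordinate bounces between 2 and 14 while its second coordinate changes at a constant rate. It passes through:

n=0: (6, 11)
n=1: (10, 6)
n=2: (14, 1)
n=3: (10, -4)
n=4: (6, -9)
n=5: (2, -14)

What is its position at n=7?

(10, -24)

The first coordinate reflects between 2 and 14, moving 4 per step.
  step 6: 2 → 6
  step 7: 6 → 10
The second coordinate changes by -5 each step: at step 7 it is -24.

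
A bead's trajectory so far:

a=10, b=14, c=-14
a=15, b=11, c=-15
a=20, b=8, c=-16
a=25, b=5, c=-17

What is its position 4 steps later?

a=45, b=-7, c=-21

Each step adds (+5,-3,-1) to the position.
step 4: a=25, b=5, c=-17 + (+5,-3,-1) → a=30, b=2, c=-18
step 5: a=30, b=2, c=-18 + (+5,-3,-1) → a=35, b=-1, c=-19
step 6: a=35, b=-1, c=-19 + (+5,-3,-1) → a=40, b=-4, c=-20
step 7: a=40, b=-4, c=-20 + (+5,-3,-1) → a=45, b=-7, c=-21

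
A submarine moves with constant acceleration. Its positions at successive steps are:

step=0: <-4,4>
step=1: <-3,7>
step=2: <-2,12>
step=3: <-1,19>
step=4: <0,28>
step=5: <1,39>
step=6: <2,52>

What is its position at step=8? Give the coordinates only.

First differences are <+1,+3>, <+1,+5>, <+1,+7>, <+1,+9>, <+1,+11>, <+1,+13>; their common second difference is <+0,+2> (constant acceleration).
step 7: <2,52> + <+1,+15> → <3,67>
step 8: <3,67> + <+1,+17> → <4,84>

<4,84>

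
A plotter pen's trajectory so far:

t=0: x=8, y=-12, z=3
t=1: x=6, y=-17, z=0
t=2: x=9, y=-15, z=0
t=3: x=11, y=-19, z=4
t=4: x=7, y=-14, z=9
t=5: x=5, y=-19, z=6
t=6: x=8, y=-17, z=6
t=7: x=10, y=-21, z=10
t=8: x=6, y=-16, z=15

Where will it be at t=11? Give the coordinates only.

x=9, y=-23, z=16

Step-to-step displacements: (-2, -5, -3), (+3, +2, +0), (+2, -4, +4), (-4, +5, +5), (-2, -5, -3), (+3, +2, +0), (+2, -4, +4), (-4, +5, +5) — a repeating cycle of length 4.
step 9: apply (-2, -5, -3) → x=4, y=-21, z=12
step 10: apply (+3, +2, +0) → x=7, y=-19, z=12
step 11: apply (+2, -4, +4) → x=9, y=-23, z=16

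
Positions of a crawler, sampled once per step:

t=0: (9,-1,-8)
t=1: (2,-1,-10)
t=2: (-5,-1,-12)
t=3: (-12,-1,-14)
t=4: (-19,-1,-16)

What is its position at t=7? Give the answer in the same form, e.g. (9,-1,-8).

Constant displacement of (-7,+0,-2) per step.
step 5: (-19,-1,-16) + (-7,+0,-2) → (-26,-1,-18)
step 6: (-26,-1,-18) + (-7,+0,-2) → (-33,-1,-20)
step 7: (-33,-1,-20) + (-7,+0,-2) → (-40,-1,-22)

(-40,-1,-22)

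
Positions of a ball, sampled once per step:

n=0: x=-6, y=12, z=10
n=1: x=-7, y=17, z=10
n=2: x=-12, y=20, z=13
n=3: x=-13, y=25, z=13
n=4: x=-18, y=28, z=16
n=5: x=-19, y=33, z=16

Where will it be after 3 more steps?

The moves between consecutive positions are (-1,+5,+0), (-5,+3,+3), (-1,+5,+0), (-5,+3,+3), (-1,+5,+0); they repeat the 2-cycle [(-1,+5,+0), (-5,+3,+3)].
step 6: apply (-5,+3,+3) → x=-24, y=36, z=19
step 7: apply (-1,+5,+0) → x=-25, y=41, z=19
step 8: apply (-5,+3,+3) → x=-30, y=44, z=22

x=-30, y=44, z=22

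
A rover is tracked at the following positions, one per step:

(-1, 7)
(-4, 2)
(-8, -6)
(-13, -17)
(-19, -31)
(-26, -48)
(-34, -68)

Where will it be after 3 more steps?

Taking differences between consecutive positions: (-3, -5), (-4, -8), (-5, -11), (-6, -14), (-7, -17), (-8, -20). These grow by (-1, -3) each step.
step 7: (-34, -68) + (-9, -23) → (-43, -91)
step 8: (-43, -91) + (-10, -26) → (-53, -117)
step 9: (-53, -117) + (-11, -29) → (-64, -146)

(-64, -146)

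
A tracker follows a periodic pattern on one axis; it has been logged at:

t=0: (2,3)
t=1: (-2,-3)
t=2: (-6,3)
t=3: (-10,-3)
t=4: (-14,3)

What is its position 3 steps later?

(-26,-3)

The first coordinate changes by -4 each step, so at step 7 it is 2 + 7·(-4) = -26.
The second coordinate repeats the cycle [3, -3] with period 2; step 7 mod 2 = 1, giving -3.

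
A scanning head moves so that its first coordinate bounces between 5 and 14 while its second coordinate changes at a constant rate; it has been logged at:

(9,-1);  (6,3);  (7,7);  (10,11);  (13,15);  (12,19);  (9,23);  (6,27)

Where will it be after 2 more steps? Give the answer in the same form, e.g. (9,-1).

(10,35)

The first coordinate reflects between 5 and 14, moving 3 per step.
  step 8: 6 → 7
  step 9: 7 → 10
The second coordinate changes by +4 each step: at step 9 it is 35.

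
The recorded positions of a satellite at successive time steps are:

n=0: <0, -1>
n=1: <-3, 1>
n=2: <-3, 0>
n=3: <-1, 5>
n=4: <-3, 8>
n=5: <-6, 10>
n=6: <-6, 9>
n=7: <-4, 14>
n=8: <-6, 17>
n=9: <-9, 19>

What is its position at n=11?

Differencing gives <-3, +2>, <+0, -1>, <+2, +5>, <-2, +3>, <-3, +2>, <+0, -1>, <+2, +5>, <-2, +3>, <-3, +2>. This is the pattern <-3, +2>, <+0, -1>, <+2, +5>, <-2, +3> repeated.
step 10: apply <+0, -1> → <-9, 18>
step 11: apply <+2, +5> → <-7, 23>

<-7, 23>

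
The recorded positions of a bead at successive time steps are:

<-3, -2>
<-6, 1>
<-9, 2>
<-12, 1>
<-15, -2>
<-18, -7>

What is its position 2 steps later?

First differences are <-3, +3>, <-3, +1>, <-3, -1>, <-3, -3>, <-3, -5>; their common second difference is <+0, -2> (constant acceleration).
step 6: <-18, -7> + <-3, -7> → <-21, -14>
step 7: <-21, -14> + <-3, -9> → <-24, -23>

<-24, -23>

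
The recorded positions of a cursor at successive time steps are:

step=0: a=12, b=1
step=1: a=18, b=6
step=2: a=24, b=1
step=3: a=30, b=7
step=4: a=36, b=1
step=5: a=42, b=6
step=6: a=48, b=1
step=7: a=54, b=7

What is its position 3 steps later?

a=72, b=1

The a coordinate changes by +6 each step, so at step 10 it is 12 + 10·(6) = 72.
The b coordinate repeats the cycle [1, 6, 1, 7] with period 4; step 10 mod 4 = 2, giving 1.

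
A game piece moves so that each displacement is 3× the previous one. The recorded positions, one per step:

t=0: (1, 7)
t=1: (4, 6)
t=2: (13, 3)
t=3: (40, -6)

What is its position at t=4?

(121, -33)

Step-to-step displacements: (+3, -1), (+9, -3), (+27, -9); each is 3× the previous.
step 4: (40, -6) + (+81, -27) → (121, -33)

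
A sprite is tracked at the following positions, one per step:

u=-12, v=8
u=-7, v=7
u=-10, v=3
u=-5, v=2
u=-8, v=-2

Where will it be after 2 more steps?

The moves between consecutive positions are (+5, -1), (-3, -4), (+5, -1), (-3, -4); they repeat the 2-cycle [(+5, -1), (-3, -4)].
step 5: apply (+5, -1) → u=-3, v=-3
step 6: apply (-3, -4) → u=-6, v=-7

u=-6, v=-7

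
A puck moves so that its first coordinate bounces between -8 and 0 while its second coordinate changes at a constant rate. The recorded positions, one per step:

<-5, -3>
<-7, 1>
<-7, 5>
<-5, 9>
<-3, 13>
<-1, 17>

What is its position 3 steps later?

The first coordinate travels 2 per step and bounces off the walls at -8 and 0.
  step 6: -1 → -1
  step 7: -1 → -3
  step 8: -3 → -5
The second coordinate changes by +4 each step: at step 8 it is 29.

<-5, 29>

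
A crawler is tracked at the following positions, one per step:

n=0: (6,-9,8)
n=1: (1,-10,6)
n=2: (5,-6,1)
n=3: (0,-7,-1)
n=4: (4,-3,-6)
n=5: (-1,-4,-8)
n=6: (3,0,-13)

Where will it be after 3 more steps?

(-3,2,-22)

Step-to-step displacements: (-5,-1,-2), (+4,+4,-5), (-5,-1,-2), (+4,+4,-5), (-5,-1,-2), (+4,+4,-5) — a repeating cycle of length 2.
step 7: apply (-5,-1,-2) → (-2,-1,-15)
step 8: apply (+4,+4,-5) → (2,3,-20)
step 9: apply (-5,-1,-2) → (-3,2,-22)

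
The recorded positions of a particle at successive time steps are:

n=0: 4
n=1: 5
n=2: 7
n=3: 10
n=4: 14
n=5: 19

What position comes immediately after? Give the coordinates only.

25

Taking differences between consecutive positions: +1, +2, +3, +4, +5. These grow by +1 each step.
step 6: 19 + 6 → 25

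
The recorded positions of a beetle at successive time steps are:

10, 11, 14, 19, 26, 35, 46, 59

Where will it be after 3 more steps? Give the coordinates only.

110

Successive displacements: +1, +3, +5, +7, +9, +11, +13 — each changes by +2.
step 8: 59 + 15 → 74
step 9: 74 + 17 → 91
step 10: 91 + 19 → 110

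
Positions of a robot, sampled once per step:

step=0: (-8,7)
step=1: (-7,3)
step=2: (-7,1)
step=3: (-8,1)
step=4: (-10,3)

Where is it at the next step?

(-13,7)

Taking differences between consecutive positions: (+1,-4), (+0,-2), (-1,+0), (-2,+2). These grow by (-1,+2) each step.
step 5: (-10,3) + (-3,+4) → (-13,7)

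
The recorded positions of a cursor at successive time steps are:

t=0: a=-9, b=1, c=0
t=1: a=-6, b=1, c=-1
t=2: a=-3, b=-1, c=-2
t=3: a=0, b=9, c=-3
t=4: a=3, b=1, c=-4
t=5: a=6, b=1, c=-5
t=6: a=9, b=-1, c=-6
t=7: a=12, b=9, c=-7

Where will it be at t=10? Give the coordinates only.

The a coordinate changes by +3 each step, so at step 10 it is -9 + 10·(3) = 21.
The b coordinate repeats the cycle [1, 1, -1, 9] with period 4; step 10 mod 4 = 2, giving -1.
The c coordinate changes by -1 each step, so at step 10 it is 0 + 10·(-1) = -10.

a=21, b=-1, c=-10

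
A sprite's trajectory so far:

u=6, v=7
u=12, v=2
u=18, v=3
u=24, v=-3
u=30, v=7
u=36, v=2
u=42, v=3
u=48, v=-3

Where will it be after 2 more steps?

U: linear, +6 per step → 60 at step 9.
V: cycles through 7, 2, 3, -3 every 4 steps. Step 9 lands at position 1 of the cycle → 2.

u=60, v=2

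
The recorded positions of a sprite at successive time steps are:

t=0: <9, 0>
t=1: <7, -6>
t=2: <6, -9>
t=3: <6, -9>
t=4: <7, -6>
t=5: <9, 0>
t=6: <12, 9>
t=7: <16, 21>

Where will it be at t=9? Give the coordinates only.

<27, 54>

First differences are <-2, -6>, <-1, -3>, <+0, +0>, <+1, +3>, <+2, +6>, <+3, +9>, <+4, +12>; their common second difference is <+1, +3> (constant acceleration).
step 8: <16, 21> + <+5, +15> → <21, 36>
step 9: <21, 36> + <+6, +18> → <27, 54>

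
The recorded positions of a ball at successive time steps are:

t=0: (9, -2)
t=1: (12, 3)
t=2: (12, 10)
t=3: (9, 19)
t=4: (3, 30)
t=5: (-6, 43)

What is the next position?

Successive displacements: (+3, +5), (+0, +7), (-3, +9), (-6, +11), (-9, +13) — each changes by (-3, +2).
step 6: (-6, 43) + (-12, +15) → (-18, 58)

(-18, 58)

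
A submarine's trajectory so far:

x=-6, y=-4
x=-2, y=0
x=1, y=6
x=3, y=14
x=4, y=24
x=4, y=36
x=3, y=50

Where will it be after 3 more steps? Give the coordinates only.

Successive displacements: (+4, +4), (+3, +6), (+2, +8), (+1, +10), (+0, +12), (-1, +14) — each changes by (-1, +2).
step 7: x=3, y=50 + (-2, +16) → x=1, y=66
step 8: x=1, y=66 + (-3, +18) → x=-2, y=84
step 9: x=-2, y=84 + (-4, +20) → x=-6, y=104

x=-6, y=104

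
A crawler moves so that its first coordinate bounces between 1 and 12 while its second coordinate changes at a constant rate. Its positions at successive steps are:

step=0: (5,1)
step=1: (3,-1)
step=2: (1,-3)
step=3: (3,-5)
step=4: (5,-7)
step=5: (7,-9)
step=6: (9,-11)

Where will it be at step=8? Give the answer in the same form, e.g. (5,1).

(11,-15)

The first coordinate reflects between 1 and 12, moving 2 per step.
  step 7: 9 → 11
  step 8: 11 → 11
The second coordinate changes by -2 each step: at step 8 it is -15.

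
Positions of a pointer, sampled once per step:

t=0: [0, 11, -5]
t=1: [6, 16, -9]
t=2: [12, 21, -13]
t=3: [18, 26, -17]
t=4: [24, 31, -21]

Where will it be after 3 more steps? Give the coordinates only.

[42, 46, -33]

The position changes by [+6, +5, -4] every step.
step 5: [24, 31, -21] + [+6, +5, -4] → [30, 36, -25]
step 6: [30, 36, -25] + [+6, +5, -4] → [36, 41, -29]
step 7: [36, 41, -29] + [+6, +5, -4] → [42, 46, -33]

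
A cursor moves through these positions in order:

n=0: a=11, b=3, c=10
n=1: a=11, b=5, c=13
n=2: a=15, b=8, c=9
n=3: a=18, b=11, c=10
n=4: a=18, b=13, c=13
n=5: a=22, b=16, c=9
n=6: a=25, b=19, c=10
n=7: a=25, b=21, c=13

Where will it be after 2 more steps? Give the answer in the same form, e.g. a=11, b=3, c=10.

a=32, b=27, c=10

Step-to-step displacements: (+0, +2, +3), (+4, +3, -4), (+3, +3, +1), (+0, +2, +3), (+4, +3, -4), (+3, +3, +1), (+0, +2, +3) — a repeating cycle of length 3.
step 8: apply (+4, +3, -4) → a=29, b=24, c=9
step 9: apply (+3, +3, +1) → a=32, b=27, c=10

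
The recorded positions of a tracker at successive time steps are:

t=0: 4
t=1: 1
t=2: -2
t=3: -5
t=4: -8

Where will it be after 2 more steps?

Each step adds -3 to the position.
step 5: -8 − 3 → -11
step 6: -11 − 3 → -14

-14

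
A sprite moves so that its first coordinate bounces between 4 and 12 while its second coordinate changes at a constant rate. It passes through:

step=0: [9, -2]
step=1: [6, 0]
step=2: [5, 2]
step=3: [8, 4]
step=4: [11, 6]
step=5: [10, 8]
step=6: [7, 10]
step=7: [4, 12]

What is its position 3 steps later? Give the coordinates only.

[11, 18]

The first coordinate reflects between 4 and 12, moving 3 per step.
  step 8: 4 → 7
  step 9: 7 → 10
  step 10: 10 → 11
The second coordinate changes by +2 each step: at step 10 it is 18.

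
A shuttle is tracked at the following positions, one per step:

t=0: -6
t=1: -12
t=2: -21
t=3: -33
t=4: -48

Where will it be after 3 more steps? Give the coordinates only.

-111

Successive displacements: -6, -9, -12, -15 — each changes by -3.
step 5: -48 − 18 → -66
step 6: -66 − 21 → -87
step 7: -87 − 24 → -111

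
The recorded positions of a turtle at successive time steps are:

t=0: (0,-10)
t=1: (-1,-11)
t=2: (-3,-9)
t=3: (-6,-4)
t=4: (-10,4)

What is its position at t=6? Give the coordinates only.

Successive displacements: (-1,-1), (-2,+2), (-3,+5), (-4,+8) — each changes by (-1,+3).
step 5: (-10,4) + (-5,+11) → (-15,15)
step 6: (-15,15) + (-6,+14) → (-21,29)

(-21,29)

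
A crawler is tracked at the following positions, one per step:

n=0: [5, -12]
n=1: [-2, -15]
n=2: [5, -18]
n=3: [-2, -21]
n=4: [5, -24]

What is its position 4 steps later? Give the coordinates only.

The first coordinate repeats the cycle [5, -2] with period 2; step 8 mod 2 = 0, giving 5.
The second coordinate changes by -3 each step, so at step 8 it is -12 + 8·(-3) = -36.

[5, -36]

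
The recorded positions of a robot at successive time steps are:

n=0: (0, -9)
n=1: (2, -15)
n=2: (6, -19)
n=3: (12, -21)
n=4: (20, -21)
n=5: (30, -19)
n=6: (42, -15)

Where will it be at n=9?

(90, 9)

Taking differences between consecutive positions: (+2, -6), (+4, -4), (+6, -2), (+8, +0), (+10, +2), (+12, +4). These grow by (+2, +2) each step.
step 7: (42, -15) + (+14, +6) → (56, -9)
step 8: (56, -9) + (+16, +8) → (72, -1)
step 9: (72, -1) + (+18, +10) → (90, 9)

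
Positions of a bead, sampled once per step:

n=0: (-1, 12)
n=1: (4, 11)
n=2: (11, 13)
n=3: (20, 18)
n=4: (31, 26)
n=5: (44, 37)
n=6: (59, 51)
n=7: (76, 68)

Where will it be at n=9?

(116, 111)

First differences are (+5, -1), (+7, +2), (+9, +5), (+11, +8), (+13, +11), (+15, +14), (+17, +17); their common second difference is (+2, +3) (constant acceleration).
step 8: (76, 68) + (+19, +20) → (95, 88)
step 9: (95, 88) + (+21, +23) → (116, 111)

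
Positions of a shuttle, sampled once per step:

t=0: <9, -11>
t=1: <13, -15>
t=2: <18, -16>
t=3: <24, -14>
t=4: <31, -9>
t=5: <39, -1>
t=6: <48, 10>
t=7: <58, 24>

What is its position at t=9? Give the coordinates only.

<81, 61>

Successive displacements: <+4, -4>, <+5, -1>, <+6, +2>, <+7, +5>, <+8, +8>, <+9, +11>, <+10, +14> — each changes by <+1, +3>.
step 8: <58, 24> + <+11, +17> → <69, 41>
step 9: <69, 41> + <+12, +20> → <81, 61>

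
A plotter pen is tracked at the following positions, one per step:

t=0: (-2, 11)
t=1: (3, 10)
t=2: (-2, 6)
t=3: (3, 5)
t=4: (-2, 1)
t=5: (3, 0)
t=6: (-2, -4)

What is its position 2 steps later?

Step-to-step displacements: (+5, -1), (-5, -4), (+5, -1), (-5, -4), (+5, -1), (-5, -4) — a repeating cycle of length 2.
step 7: apply (+5, -1) → (3, -5)
step 8: apply (-5, -4) → (-2, -9)

(-2, -9)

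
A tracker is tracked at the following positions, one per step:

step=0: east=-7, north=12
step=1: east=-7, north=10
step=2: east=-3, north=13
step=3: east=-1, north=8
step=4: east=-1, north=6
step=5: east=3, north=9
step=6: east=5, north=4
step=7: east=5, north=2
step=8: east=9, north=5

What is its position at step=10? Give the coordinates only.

Differencing gives (+0, -2), (+4, +3), (+2, -5), (+0, -2), (+4, +3), (+2, -5), (+0, -2), (+4, +3). This is the pattern (+0, -2), (+4, +3), (+2, -5) repeated.
step 9: apply (+2, -5) → east=11, north=0
step 10: apply (+0, -2) → east=11, north=-2

east=11, north=-2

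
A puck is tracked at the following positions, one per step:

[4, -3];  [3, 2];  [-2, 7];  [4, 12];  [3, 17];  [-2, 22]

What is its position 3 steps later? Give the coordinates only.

[-2, 37]

First: cycles through 4, 3, -2 every 3 steps. Step 8 lands at position 2 of the cycle → -2.
Second: linear, +5 per step → 37 at step 8.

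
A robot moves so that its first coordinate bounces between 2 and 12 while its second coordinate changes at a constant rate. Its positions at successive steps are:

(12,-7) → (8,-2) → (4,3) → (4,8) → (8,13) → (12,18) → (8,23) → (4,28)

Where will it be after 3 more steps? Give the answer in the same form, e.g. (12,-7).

(12,43)

The first coordinate travels 4 per step and bounces off the walls at 2 and 12.
  step 8: 4 → 4
  step 9: 4 → 8
  step 10: 8 → 12
The second coordinate changes by +5 each step: at step 10 it is 43.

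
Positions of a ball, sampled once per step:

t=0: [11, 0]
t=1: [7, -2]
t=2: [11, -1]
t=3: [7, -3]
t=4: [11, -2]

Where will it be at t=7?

Step-to-step displacements: [-4, -2], [+4, +1], [-4, -2], [+4, +1] — a repeating cycle of length 2.
step 5: apply [-4, -2] → [7, -4]
step 6: apply [+4, +1] → [11, -3]
step 7: apply [-4, -2] → [7, -5]

[7, -5]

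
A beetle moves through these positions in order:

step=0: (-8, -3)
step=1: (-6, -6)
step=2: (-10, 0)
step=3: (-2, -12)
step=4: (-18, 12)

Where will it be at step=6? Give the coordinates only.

(-50, 60)

Step-to-step displacements: (+2, -3), (-4, +6), (+8, -12), (-16, +24); each is -2× the previous.
step 5: (-18, 12) + (+32, -48) → (14, -36)
step 6: (14, -36) + (-64, +96) → (-50, 60)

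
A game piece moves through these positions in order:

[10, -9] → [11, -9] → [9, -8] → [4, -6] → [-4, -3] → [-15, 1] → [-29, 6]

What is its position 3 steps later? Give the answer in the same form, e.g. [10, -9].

First differences are [+1, +0], [-2, +1], [-5, +2], [-8, +3], [-11, +4], [-14, +5]; their common second difference is [-3, +1] (constant acceleration).
step 7: [-29, 6] + [-17, +6] → [-46, 12]
step 8: [-46, 12] + [-20, +7] → [-66, 19]
step 9: [-66, 19] + [-23, +8] → [-89, 27]

[-89, 27]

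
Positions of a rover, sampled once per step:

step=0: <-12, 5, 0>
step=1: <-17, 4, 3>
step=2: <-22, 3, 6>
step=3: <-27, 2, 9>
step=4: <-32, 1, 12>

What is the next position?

The position changes by <-5, -1, +3> every step.
step 5: <-32, 1, 12> + <-5, -1, +3> → <-37, 0, 15>

<-37, 0, 15>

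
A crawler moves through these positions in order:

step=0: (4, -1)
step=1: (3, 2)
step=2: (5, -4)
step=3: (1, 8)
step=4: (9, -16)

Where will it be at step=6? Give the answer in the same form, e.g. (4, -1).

(25, -64)

The jumps are (-1, +3), (+2, -6), (-4, +12), (+8, -24) — a geometric progression with ratio -2.
step 5: (9, -16) + (-16, +48) → (-7, 32)
step 6: (-7, 32) + (+32, -96) → (25, -64)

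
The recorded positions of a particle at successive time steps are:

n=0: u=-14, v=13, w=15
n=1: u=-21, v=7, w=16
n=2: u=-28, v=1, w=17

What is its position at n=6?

Constant displacement of (-7, -6, +1) per step.
step 3: u=-28, v=1, w=17 + (-7, -6, +1) → u=-35, v=-5, w=18
step 4: u=-35, v=-5, w=18 + (-7, -6, +1) → u=-42, v=-11, w=19
step 5: u=-42, v=-11, w=19 + (-7, -6, +1) → u=-49, v=-17, w=20
step 6: u=-49, v=-17, w=20 + (-7, -6, +1) → u=-56, v=-23, w=21

u=-56, v=-23, w=21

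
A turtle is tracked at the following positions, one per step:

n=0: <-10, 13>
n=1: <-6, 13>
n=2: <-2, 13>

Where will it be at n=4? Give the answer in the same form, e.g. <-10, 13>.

<6, 13>

Constant displacement of <+4, +0> per step.
step 3: <-2, 13> + <+4, +0> → <2, 13>
step 4: <2, 13> + <+4, +0> → <6, 13>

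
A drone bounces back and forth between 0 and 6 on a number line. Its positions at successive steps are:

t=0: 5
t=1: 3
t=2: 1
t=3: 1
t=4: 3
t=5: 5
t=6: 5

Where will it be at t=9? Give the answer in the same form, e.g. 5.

1

The value reflects between 0 and 6, moving 2 per step.
  step 7: 5 → 3
  step 8: 3 → 1
  step 9: 1 → 1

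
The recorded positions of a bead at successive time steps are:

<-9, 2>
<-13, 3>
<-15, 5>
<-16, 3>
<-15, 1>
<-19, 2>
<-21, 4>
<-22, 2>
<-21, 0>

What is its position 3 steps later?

Step-to-step displacements: <-4, +1>, <-2, +2>, <-1, -2>, <+1, -2>, <-4, +1>, <-2, +2>, <-1, -2>, <+1, -2> — a repeating cycle of length 4.
step 9: apply <-4, +1> → <-25, 1>
step 10: apply <-2, +2> → <-27, 3>
step 11: apply <-1, -2> → <-28, 1>

<-28, 1>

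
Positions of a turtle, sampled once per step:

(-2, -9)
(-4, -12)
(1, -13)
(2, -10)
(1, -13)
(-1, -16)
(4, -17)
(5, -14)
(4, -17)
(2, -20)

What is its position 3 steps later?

The moves between consecutive positions are (-2, -3), (+5, -1), (+1, +3), (-1, -3), (-2, -3), (+5, -1), (+1, +3), (-1, -3), (-2, -3); they repeat the 4-cycle [(-2, -3), (+5, -1), (+1, +3), (-1, -3)].
step 10: apply (+5, -1) → (7, -21)
step 11: apply (+1, +3) → (8, -18)
step 12: apply (-1, -3) → (7, -21)

(7, -21)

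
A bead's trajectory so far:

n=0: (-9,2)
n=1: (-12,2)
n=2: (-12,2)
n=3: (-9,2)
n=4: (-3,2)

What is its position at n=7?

Taking differences between consecutive positions: (-3,+0), (+0,+0), (+3,+0), (+6,+0). These grow by (+3,+0) each step.
step 5: (-3,2) + (+9,+0) → (6,2)
step 6: (6,2) + (+12,+0) → (18,2)
step 7: (18,2) + (+15,+0) → (33,2)

(33,2)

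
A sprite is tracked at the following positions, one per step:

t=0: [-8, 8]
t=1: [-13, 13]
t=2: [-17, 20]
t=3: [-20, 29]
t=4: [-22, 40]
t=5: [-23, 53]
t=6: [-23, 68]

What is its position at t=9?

[-17, 125]

Taking differences between consecutive positions: [-5, +5], [-4, +7], [-3, +9], [-2, +11], [-1, +13], [+0, +15]. These grow by [+1, +2] each step.
step 7: [-23, 68] + [+1, +17] → [-22, 85]
step 8: [-22, 85] + [+2, +19] → [-20, 104]
step 9: [-20, 104] + [+3, +21] → [-17, 125]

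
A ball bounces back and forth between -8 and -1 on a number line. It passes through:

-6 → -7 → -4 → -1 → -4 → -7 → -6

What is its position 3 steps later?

-5

The value travels 3 per step and bounces off the walls at -8 and -1.
  step 7: -6 → -3
  step 8: -3 → -2
  step 9: -2 → -5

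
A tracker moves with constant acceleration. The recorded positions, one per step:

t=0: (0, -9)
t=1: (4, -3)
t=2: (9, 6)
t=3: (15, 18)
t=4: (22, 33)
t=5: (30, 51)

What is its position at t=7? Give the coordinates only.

(49, 96)

Successive displacements: (+4, +6), (+5, +9), (+6, +12), (+7, +15), (+8, +18) — each changes by (+1, +3).
step 6: (30, 51) + (+9, +21) → (39, 72)
step 7: (39, 72) + (+10, +24) → (49, 96)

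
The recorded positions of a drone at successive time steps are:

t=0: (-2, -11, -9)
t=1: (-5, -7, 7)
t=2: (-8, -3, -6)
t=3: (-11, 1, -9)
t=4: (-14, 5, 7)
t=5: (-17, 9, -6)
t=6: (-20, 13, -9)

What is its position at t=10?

First: linear, -3 per step → -32 at step 10.
Second: linear, +4 per step → 29 at step 10.
Third: cycles through -9, 7, -6 every 3 steps. Step 10 lands at position 1 of the cycle → 7.

(-32, 29, 7)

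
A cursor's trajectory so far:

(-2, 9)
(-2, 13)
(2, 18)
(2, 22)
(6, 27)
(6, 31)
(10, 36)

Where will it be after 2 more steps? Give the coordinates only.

Step-to-step displacements: (+0, +4), (+4, +5), (+0, +4), (+4, +5), (+0, +4), (+4, +5) — a repeating cycle of length 2.
step 7: apply (+0, +4) → (10, 40)
step 8: apply (+4, +5) → (14, 45)

(14, 45)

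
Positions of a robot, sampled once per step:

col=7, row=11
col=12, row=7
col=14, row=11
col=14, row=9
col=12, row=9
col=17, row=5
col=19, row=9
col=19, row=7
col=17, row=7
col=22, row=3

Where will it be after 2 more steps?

col=24, row=5

Differencing gives (+5, -4), (+2, +4), (+0, -2), (-2, +0), (+5, -4), (+2, +4), (+0, -2), (-2, +0), (+5, -4). This is the pattern (+5, -4), (+2, +4), (+0, -2), (-2, +0) repeated.
step 10: apply (+2, +4) → col=24, row=7
step 11: apply (+0, -2) → col=24, row=5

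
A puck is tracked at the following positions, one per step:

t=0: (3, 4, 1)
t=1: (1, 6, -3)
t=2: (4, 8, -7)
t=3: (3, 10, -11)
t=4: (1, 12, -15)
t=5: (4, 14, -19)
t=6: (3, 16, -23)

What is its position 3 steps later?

First: cycles through 3, 1, 4 every 3 steps. Step 9 lands at position 0 of the cycle → 3.
Second: linear, +2 per step → 22 at step 9.
Third: linear, -4 per step → -35 at step 9.

(3, 22, -35)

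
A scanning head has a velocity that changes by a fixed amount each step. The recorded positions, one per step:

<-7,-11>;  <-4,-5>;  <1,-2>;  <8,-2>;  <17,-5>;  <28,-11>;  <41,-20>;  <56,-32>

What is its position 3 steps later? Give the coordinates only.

Successive displacements: <+3,+6>, <+5,+3>, <+7,+0>, <+9,-3>, <+11,-6>, <+13,-9>, <+15,-12> — each changes by <+2,-3>.
step 8: <56,-32> + <+17,-15> → <73,-47>
step 9: <73,-47> + <+19,-18> → <92,-65>
step 10: <92,-65> + <+21,-21> → <113,-86>

<113,-86>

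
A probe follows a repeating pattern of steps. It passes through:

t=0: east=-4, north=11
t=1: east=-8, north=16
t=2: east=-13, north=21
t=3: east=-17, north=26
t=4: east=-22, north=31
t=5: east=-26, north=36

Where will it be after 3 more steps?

east=-40, north=51

Differencing gives (-4, +5), (-5, +5), (-4, +5), (-5, +5), (-4, +5). This is the pattern (-4, +5), (-5, +5) repeated.
step 6: apply (-5, +5) → east=-31, north=41
step 7: apply (-4, +5) → east=-35, north=46
step 8: apply (-5, +5) → east=-40, north=51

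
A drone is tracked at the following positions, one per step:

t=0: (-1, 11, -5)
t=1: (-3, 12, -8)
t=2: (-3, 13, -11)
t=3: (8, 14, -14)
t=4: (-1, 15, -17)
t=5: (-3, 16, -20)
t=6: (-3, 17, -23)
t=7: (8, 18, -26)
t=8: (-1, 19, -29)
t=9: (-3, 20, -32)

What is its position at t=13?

First: cycles through -1, -3, -3, 8 every 4 steps. Step 13 lands at position 1 of the cycle → -3.
Second: linear, +1 per step → 24 at step 13.
Third: linear, -3 per step → -44 at step 13.

(-3, 24, -44)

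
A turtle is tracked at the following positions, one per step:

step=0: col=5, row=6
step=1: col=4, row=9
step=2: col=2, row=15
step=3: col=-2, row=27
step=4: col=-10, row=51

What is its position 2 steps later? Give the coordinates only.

col=-58, row=195

Consecutive displacements (-1, +3), (-2, +6), (-4, +12), (-8, +24) scale by a factor of 2 each step.
step 5: col=-10, row=51 + (-16, +48) → col=-26, row=99
step 6: col=-26, row=99 + (-32, +96) → col=-58, row=195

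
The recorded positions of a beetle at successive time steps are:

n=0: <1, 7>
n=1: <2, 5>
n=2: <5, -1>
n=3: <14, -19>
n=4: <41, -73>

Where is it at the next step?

<122, -235>

Step-to-step displacements: <+1, -2>, <+3, -6>, <+9, -18>, <+27, -54>; each is 3× the previous.
step 5: <41, -73> + <+81, -162> → <122, -235>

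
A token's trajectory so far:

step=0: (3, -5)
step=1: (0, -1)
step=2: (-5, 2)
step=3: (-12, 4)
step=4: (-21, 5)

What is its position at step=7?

(-60, 2)

First differences are (-3, +4), (-5, +3), (-7, +2), (-9, +1); their common second difference is (-2, -1) (constant acceleration).
step 5: (-21, 5) + (-11, +0) → (-32, 5)
step 6: (-32, 5) + (-13, -1) → (-45, 4)
step 7: (-45, 4) + (-15, -2) → (-60, 2)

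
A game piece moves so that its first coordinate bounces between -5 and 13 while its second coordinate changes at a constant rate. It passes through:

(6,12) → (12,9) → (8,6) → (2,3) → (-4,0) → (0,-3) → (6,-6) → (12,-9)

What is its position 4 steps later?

(0,-21)

The first coordinate travels 6 per step and bounces off the walls at -5 and 13.
  step 8: 12 → 8
  step 9: 8 → 2
  step 10: 2 → -4
  step 11: -4 → 0
The second coordinate changes by -3 each step: at step 11 it is -21.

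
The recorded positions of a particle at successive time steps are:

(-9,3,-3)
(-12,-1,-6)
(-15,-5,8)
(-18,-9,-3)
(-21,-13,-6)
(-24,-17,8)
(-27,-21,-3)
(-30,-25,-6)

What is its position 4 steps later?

(-42,-41,8)

First: linear, -3 per step → -42 at step 11.
Second: linear, -4 per step → -41 at step 11.
Third: cycles through -3, -6, 8 every 3 steps. Step 11 lands at position 2 of the cycle → 8.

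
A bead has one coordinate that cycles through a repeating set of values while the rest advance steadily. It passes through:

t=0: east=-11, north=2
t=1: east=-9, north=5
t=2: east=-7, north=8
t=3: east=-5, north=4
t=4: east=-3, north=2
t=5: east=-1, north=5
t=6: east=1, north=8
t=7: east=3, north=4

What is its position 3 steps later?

The east coordinate changes by +2 each step, so at step 10 it is -11 + 10·(2) = 9.
The north coordinate repeats the cycle [2, 5, 8, 4] with period 4; step 10 mod 4 = 2, giving 8.

east=9, north=8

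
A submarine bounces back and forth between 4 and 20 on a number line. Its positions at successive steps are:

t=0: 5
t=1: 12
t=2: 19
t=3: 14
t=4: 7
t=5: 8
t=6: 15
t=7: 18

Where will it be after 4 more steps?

18

The value reflects between 4 and 20, moving 7 per step.
  step 8: 18 → 11
  step 9: 11 → 4
  step 10: 4 → 11
  step 11: 11 → 18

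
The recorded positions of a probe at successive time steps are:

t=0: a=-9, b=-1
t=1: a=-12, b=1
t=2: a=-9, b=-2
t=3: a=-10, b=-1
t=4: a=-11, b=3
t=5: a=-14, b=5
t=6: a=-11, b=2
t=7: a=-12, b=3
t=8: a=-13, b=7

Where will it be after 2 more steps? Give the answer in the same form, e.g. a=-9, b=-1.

The moves between consecutive positions are (-3,+2), (+3,-3), (-1,+1), (-1,+4), (-3,+2), (+3,-3), (-1,+1), (-1,+4); they repeat the 4-cycle [(-3,+2), (+3,-3), (-1,+1), (-1,+4)].
step 9: apply (-3,+2) → a=-16, b=9
step 10: apply (+3,-3) → a=-13, b=6

a=-13, b=6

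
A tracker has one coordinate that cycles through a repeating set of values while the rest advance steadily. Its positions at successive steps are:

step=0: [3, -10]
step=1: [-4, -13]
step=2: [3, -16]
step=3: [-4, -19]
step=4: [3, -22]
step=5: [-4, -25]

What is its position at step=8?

[3, -34]

First: cycles through 3, -4 every 2 steps. Step 8 lands at position 0 of the cycle → 3.
Second: linear, -3 per step → -34 at step 8.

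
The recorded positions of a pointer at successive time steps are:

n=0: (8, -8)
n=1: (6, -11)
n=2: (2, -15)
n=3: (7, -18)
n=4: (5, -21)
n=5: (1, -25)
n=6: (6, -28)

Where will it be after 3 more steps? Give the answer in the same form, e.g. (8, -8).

Step-to-step displacements: (-2, -3), (-4, -4), (+5, -3), (-2, -3), (-4, -4), (+5, -3) — a repeating cycle of length 3.
step 7: apply (-2, -3) → (4, -31)
step 8: apply (-4, -4) → (0, -35)
step 9: apply (+5, -3) → (5, -38)

(5, -38)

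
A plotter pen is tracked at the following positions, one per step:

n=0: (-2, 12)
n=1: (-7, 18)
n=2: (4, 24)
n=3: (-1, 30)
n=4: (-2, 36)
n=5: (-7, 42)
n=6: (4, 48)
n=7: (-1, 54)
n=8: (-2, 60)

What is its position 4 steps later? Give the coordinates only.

(-2, 84)

First: cycles through -2, -7, 4, -1 every 4 steps. Step 12 lands at position 0 of the cycle → -2.
Second: linear, +6 per step → 84 at step 12.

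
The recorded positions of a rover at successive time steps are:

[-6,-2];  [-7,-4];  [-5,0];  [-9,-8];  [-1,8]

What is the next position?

[-17,-24]

Step-to-step displacements: [-1,-2], [+2,+4], [-4,-8], [+8,+16]; each is -2× the previous.
step 5: [-1,8] + [-16,-32] → [-17,-24]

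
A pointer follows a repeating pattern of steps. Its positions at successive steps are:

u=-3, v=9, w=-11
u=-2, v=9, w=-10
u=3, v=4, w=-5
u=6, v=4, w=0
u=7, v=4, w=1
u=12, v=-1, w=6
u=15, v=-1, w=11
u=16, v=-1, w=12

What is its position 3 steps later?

The moves between consecutive positions are (+1, +0, +1), (+5, -5, +5), (+3, +0, +5), (+1, +0, +1), (+5, -5, +5), (+3, +0, +5), (+1, +0, +1); they repeat the 3-cycle [(+1, +0, +1), (+5, -5, +5), (+3, +0, +5)].
step 8: apply (+5, -5, +5) → u=21, v=-6, w=17
step 9: apply (+3, +0, +5) → u=24, v=-6, w=22
step 10: apply (+1, +0, +1) → u=25, v=-6, w=23

u=25, v=-6, w=23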